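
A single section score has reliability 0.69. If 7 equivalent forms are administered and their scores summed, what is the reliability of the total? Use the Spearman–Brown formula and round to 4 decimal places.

ρ_k = kρ / (1 + (k−1)ρ) = 7·0.69 / (1 + 6·0.69) = 4.830 / 5.140 = 0.9397.

0.9397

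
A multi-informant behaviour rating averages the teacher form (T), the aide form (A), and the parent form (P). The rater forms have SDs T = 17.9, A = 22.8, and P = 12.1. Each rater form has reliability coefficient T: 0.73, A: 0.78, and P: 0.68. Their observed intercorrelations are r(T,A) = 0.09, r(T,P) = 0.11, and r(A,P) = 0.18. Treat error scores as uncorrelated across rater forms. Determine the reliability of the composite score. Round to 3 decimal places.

0.795

Var(T+A+P) = 17.9² + 22.8² + 12.1² + 2·[17.9·22.8·0.09 + 17.9·12.1·0.11 + 22.8·12.1·0.18] = 986.66 + 220.428 = 1207.09.
Under uncorrelated errors the observed covariances equal the true-score covariances, so only the own-variance terms attenuate.
True-score variance = [17.9²·0.73 + 22.8²·0.78 + 12.1²·0.68] + 220.428 = 738.933 + 220.428 = 959.361.
Reliability = 959.361 / 1207.09 = 0.795.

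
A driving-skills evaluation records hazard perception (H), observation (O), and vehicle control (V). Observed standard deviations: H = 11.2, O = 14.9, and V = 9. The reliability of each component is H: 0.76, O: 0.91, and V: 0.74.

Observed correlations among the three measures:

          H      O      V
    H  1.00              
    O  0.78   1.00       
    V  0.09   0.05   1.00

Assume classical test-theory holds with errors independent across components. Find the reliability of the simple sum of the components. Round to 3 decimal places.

Var(H+O+V) = 11.2² + 14.9² + 9² + 2·[11.2·14.9·0.78 + 11.2·9·0.09 + 14.9·9·0.05] = 428.45 + 291.887 = 720.337.
With uncorrelated errors the cross-covariances are all true-score covariance, so they carry over unchanged; only the diagonal terms shrink to ρᵢσᵢ².
True-score variance = [11.2²·0.76 + 14.9²·0.91 + 9²·0.74] + 291.887 = 357.303 + 291.887 = 649.19.
Reliability = 649.19 / 720.337 = 0.901.

0.901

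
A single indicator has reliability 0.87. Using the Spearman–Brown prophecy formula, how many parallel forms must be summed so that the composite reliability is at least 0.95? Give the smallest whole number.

3

k ≥ ρ*(1−ρ₁)/(ρ₁(1−ρ*)) = 0.95·0.13 / (0.87·0.05) = 2.839.
Smallest integer k = 3.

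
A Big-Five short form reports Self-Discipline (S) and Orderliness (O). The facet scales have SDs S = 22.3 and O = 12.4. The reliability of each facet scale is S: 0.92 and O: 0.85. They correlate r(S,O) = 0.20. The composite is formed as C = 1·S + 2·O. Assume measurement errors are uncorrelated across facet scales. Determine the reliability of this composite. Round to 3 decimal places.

0.901

Var(C) = 22.3² + 2²·12.4² + 2·[2·22.3·12.4·0.20] = 1112.33 + 221.216 = 1333.55.
With uncorrelated errors the cross-covariances are all true-score covariance, so they carry over unchanged; only the diagonal terms shrink to ρᵢσᵢ².
True-score variance = [22.3²·0.92 + 2²·12.4²·0.85] + 221.216 = 980.291 + 221.216 = 1201.51.
Reliability = 1201.51 / 1333.55 = 0.901.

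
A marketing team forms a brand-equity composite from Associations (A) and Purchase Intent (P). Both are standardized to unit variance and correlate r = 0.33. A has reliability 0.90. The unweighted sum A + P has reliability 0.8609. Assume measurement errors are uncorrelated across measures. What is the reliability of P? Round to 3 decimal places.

Var(A+P) = 2 + 2·0.33 = 2.660.
True-score variance = ρ_A + ρ_P + 2·0.33, so 0.8609 = (0.90 + ρ_P + 0.66) / 2.660.
ρ_P = 0.8609·2.660 − 0.90 − 0.66 = 0.730.

0.730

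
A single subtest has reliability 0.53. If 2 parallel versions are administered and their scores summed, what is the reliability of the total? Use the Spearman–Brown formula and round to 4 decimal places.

0.6928

ρ_k = kρ / (1 + (k−1)ρ) = 2·0.53 / (1 + 1·0.53) = 1.060 / 1.530 = 0.6928.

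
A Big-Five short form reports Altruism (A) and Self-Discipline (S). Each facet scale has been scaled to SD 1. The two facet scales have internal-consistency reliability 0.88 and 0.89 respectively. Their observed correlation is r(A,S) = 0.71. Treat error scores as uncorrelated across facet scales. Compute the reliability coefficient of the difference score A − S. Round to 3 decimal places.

Var(A−S) = 1 + 1 − 2·0.71 = 2 − 1.42 = 0.58.
Under uncorrelated errors the observed covariances equal the true-score covariances, so only the own-variance terms attenuate.
True-score variance = [0.88 + 0.89] − 1.42 = 1.77 − 1.42 = 0.35.
Reliability = 0.35 / 0.58 = 0.603.

0.603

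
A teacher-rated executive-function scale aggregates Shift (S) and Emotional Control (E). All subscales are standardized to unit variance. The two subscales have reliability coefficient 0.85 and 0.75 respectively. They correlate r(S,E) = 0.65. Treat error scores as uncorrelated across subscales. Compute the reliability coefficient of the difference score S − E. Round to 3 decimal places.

Var(S−E) = 1 + 1 − 2·0.65 = 2 − 1.3 = 0.7.
With uncorrelated errors the cross-covariances are all true-score covariance, so they carry over unchanged; only the diagonal terms shrink to ρᵢσᵢ².
True-score variance = [0.85 + 0.75] − 1.3 = 1.6 − 1.3 = 0.3.
Reliability = 0.3 / 0.7 = 0.429.

0.429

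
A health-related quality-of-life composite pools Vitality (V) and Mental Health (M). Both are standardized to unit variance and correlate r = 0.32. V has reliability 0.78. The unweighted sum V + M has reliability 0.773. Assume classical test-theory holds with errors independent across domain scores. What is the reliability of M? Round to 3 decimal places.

0.621

Var(V+M) = 2 + 2·0.32 = 2.640.
True-score variance = ρ_V + ρ_M + 2·0.32, so 0.773 = (0.78 + ρ_M + 0.64) / 2.640.
ρ_M = 0.773·2.640 − 0.78 − 0.64 = 0.621.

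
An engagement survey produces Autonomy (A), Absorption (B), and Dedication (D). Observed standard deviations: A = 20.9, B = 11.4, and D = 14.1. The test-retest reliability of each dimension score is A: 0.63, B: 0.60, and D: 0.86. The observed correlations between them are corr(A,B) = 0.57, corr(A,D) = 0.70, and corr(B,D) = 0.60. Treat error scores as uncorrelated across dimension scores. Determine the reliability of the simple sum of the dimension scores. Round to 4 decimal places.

0.8530

Var(A+B+D) = 20.9² + 11.4² + 14.1² + 2·[20.9·11.4·0.57 + 20.9·14.1·0.70 + 11.4·14.1·0.60] = 765.58 + 877.07 = 1642.65.
With uncorrelated errors the cross-covariances are all true-score covariance, so they carry over unchanged; only the diagonal terms shrink to ρᵢσᵢ².
True-score variance = [20.9²·0.63 + 11.4²·0.60 + 14.1²·0.86] + 877.07 = 524.143 + 877.07 = 1401.21.
Reliability = 1401.21 / 1642.65 = 0.8530.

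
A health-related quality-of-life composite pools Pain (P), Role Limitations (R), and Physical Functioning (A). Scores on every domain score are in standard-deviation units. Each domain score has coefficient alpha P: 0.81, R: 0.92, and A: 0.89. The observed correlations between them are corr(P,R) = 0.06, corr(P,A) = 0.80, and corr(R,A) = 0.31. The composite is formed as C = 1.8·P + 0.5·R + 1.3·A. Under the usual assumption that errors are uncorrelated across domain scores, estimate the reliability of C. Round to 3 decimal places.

0.913

Var(C) = 1.8² + 0.5² + 1.3² + 2·[0.9·0.06 + 2.34·0.80 + 0.65·0.31] = 5.18 + 4.255 = 9.435.
Under uncorrelated errors the observed covariances equal the true-score covariances, so only the own-variance terms attenuate.
True-score variance = [1.8²·0.81 + 0.5²·0.92 + 1.3²·0.89] + 4.255 = 4.3585 + 4.255 = 8.6135.
Reliability = 8.6135 / 9.435 = 0.913.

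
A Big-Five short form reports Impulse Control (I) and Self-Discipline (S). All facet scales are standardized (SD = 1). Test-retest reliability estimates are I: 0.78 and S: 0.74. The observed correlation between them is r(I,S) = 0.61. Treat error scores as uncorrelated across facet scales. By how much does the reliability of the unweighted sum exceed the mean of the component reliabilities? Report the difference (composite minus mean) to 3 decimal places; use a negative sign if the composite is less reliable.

Var(sum) = 2 + 1.22 = 3.22; true-score variance = 1.52 + 1.22 = 2.74; composite reliability = 0.8509.
Mean component reliability = 0.7600.
Difference = 0.8509 − 0.7600 = 0.091.

0.091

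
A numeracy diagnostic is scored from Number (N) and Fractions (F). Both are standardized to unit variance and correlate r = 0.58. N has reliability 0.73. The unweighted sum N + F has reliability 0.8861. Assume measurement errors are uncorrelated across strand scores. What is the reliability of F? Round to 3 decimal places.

Var(N+F) = 2 + 2·0.58 = 3.160.
True-score variance = ρ_N + ρ_F + 2·0.58, so 0.8861 = (0.73 + ρ_F + 1.16) / 3.160.
ρ_F = 0.8861·3.160 − 0.73 − 1.16 = 0.910.

0.910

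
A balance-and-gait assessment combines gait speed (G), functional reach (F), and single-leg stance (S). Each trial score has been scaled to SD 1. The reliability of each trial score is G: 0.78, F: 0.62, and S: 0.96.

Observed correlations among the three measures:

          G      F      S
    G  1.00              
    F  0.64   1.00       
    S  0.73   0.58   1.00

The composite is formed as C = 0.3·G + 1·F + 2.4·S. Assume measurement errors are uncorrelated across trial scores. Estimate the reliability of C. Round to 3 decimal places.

0.943

Var(C) = 0.3² + 1 + 2.4² + 2·[0.3·0.64 + 0.72·0.73 + 2.4·0.58] = 6.85 + 4.2192 = 11.0692.
With uncorrelated errors the cross-covariances are all true-score covariance, so they carry over unchanged; only the diagonal terms shrink to ρᵢσᵢ².
True-score variance = [0.3²·0.78 + 0.62 + 2.4²·0.96] + 4.2192 = 6.2198 + 4.2192 = 10.439.
Reliability = 10.439 / 11.0692 = 0.943.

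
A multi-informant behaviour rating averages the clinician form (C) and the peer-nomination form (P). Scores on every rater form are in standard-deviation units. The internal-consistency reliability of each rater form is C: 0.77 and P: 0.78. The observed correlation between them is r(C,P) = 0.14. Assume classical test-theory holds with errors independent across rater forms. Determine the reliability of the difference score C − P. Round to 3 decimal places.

Var(C−P) = 1 + 1 − 2·0.14 = 2 − 0.28 = 1.72.
With uncorrelated errors the cross-covariances are all true-score covariance, so they carry over unchanged; only the diagonal terms shrink to ρᵢσᵢ².
True-score variance = [0.77 + 0.78] − 0.28 = 1.55 − 0.28 = 1.27.
Reliability = 1.27 / 1.72 = 0.738.

0.738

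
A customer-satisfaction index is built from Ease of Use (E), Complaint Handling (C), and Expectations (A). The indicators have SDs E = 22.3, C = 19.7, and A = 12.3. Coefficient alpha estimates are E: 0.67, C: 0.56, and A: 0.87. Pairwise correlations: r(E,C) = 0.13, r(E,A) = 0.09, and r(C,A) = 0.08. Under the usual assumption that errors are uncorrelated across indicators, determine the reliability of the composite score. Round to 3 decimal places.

Var(E+C+A) = 22.3² + 19.7² + 12.3² + 2·[22.3·19.7·0.13 + 22.3·12.3·0.09 + 19.7·12.3·0.08] = 1036.67 + 202.362 = 1239.03.
With uncorrelated errors the cross-covariances are all true-score covariance, so they carry over unchanged; only the diagonal terms shrink to ρᵢσᵢ².
True-score variance = [22.3²·0.67 + 19.7²·0.56 + 12.3²·0.87] + 202.362 = 682.137 + 202.362 = 884.499.
Reliability = 884.499 / 1239.03 = 0.714.

0.714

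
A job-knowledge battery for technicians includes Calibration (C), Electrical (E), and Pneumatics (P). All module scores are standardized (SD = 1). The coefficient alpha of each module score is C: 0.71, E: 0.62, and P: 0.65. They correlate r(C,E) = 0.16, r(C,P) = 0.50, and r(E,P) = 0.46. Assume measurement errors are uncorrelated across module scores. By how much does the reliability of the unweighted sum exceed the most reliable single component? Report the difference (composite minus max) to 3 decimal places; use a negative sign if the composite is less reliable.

0.095

Var(sum) = 3 + 2.24 = 5.24; true-score variance = 1.98 + 2.24 = 4.22; composite reliability = 0.8053.
Max component reliability = 0.7100.
Difference = 0.8053 − 0.7100 = 0.095.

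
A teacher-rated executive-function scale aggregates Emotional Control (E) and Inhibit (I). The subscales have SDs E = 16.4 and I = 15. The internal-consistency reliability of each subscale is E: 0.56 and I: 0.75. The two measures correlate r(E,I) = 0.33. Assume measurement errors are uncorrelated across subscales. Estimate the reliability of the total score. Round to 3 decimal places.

0.734

Var(E+I) = 16.4² + 15² + 2·[16.4·15·0.33] = 493.96 + 162.36 = 656.32.
With uncorrelated errors the cross-covariances are all true-score covariance, so they carry over unchanged; only the diagonal terms shrink to ρᵢσᵢ².
True-score variance = [16.4²·0.56 + 15²·0.75] + 162.36 = 319.368 + 162.36 = 481.728.
Reliability = 481.728 / 656.32 = 0.734.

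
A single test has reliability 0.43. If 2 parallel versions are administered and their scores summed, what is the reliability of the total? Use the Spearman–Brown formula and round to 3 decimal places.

0.601

ρ_k = kρ / (1 + (k−1)ρ) = 2·0.43 / (1 + 1·0.43) = 0.860 / 1.430 = 0.601.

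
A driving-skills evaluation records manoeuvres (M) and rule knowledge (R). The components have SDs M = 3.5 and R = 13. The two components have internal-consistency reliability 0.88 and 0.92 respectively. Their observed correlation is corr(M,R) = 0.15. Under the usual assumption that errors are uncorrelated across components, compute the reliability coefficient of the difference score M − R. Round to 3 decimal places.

0.911

Var(M−R) = 3.5² + 13² − 2·3.5·13·0.15 = 181.25 − 13.65 = 167.6.
Because errors are independent across components, Cov(Tᵢ,Tⱼ) = Cov(Xᵢ,Xⱼ); the off-diagonal part of the true-score variance is the same as above.
True-score variance = [3.5²·0.88 + 13²·0.92] − 13.65 = 166.26 − 13.65 = 152.61.
Reliability = 152.61 / 167.6 = 0.911.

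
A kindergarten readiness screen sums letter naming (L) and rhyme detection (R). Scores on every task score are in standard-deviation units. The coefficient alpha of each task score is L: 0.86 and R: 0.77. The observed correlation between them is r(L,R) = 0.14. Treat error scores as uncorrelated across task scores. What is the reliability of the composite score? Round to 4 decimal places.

0.8377

Var(L+R) = 2 + 2·[0.14] = 2 + 0.28 = 2.28.
Because errors are independent across components, Cov(Tᵢ,Tⱼ) = Cov(Xᵢ,Xⱼ); the off-diagonal part of the true-score variance is the same as above.
True-score variance = [0.86 + 0.77] + 0.28 = 1.63 + 0.28 = 1.91.
Reliability = 1.91 / 2.28 = 0.8377.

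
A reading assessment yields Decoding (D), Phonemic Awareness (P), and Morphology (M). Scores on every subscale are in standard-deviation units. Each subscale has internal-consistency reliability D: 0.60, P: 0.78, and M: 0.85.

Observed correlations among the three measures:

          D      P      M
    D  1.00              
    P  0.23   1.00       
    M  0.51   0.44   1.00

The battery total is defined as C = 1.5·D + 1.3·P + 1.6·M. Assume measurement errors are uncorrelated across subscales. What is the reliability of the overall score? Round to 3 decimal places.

Var(C) = 1.5² + 1.3² + 1.6² + 2·[1.95·0.23 + 2.4·0.51 + 2.08·0.44] = 6.5 + 5.1754 = 11.6754.
Under uncorrelated errors the observed covariances equal the true-score covariances, so only the own-variance terms attenuate.
True-score variance = [1.5²·0.60 + 1.3²·0.78 + 1.6²·0.85] + 5.1754 = 4.8442 + 5.1754 = 10.0196.
Reliability = 10.0196 / 11.6754 = 0.858.

0.858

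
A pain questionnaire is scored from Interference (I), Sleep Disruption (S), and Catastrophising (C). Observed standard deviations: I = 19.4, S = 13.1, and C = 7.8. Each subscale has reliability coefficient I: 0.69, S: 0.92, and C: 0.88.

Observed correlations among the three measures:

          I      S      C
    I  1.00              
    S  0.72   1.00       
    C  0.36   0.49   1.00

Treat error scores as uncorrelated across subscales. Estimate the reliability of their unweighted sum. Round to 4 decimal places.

0.8837

Var(I+S+C) = 19.4² + 13.1² + 7.8² + 2·[19.4·13.1·0.72 + 19.4·7.8·0.36 + 13.1·7.8·0.49] = 608.81 + 575.048 = 1183.86.
With uncorrelated errors the cross-covariances are all true-score covariance, so they carry over unchanged; only the diagonal terms shrink to ρᵢσᵢ².
True-score variance = [19.4²·0.69 + 13.1²·0.92 + 7.8²·0.88] + 575.048 = 471.109 + 575.048 = 1046.16.
Reliability = 1046.16 / 1183.86 = 0.8837.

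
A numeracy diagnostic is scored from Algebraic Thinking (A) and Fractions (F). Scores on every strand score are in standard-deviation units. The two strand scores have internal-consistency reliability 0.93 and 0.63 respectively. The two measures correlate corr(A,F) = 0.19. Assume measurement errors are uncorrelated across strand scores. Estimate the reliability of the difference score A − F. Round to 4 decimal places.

0.7284

Var(A−F) = 1 + 1 − 2·0.19 = 2 − 0.38 = 1.62.
Because errors are independent across components, Cov(Tᵢ,Tⱼ) = Cov(Xᵢ,Xⱼ); the off-diagonal part of the true-score variance is the same as above.
True-score variance = [0.93 + 0.63] − 0.38 = 1.56 − 0.38 = 1.18.
Reliability = 1.18 / 1.62 = 0.7284.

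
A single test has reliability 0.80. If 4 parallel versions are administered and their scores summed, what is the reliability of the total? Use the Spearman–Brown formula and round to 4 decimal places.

0.9412

ρ_k = kρ / (1 + (k−1)ρ) = 4·0.80 / (1 + 3·0.80) = 3.200 / 3.400 = 0.9412.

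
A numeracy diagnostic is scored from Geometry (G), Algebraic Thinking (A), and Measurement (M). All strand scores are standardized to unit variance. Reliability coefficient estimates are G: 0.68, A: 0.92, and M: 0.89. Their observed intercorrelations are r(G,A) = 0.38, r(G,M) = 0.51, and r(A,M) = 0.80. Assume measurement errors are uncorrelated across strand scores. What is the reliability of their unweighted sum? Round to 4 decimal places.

0.9201

Var(G+A+M) = 3 + 2·[0.38 + 0.51 + 0.80] = 3 + 3.38 = 6.38.
Under uncorrelated errors the observed covariances equal the true-score covariances, so only the own-variance terms attenuate.
True-score variance = [0.68 + 0.92 + 0.89] + 3.38 = 2.49 + 3.38 = 5.87.
Reliability = 5.87 / 6.38 = 0.9201.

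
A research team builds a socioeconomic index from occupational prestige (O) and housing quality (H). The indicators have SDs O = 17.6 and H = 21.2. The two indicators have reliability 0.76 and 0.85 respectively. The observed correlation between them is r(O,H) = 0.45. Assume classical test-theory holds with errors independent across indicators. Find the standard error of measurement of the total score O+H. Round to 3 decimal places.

11.906

Var(total) = 759.2 + 335.808 = 1095.01.
True-score variance = 617.442 + 335.808 = 953.25, so reliability = 0.8705.
Error variance = 1095.01 − 953.25 = 141.758; SEM = √141.758 = 11.906.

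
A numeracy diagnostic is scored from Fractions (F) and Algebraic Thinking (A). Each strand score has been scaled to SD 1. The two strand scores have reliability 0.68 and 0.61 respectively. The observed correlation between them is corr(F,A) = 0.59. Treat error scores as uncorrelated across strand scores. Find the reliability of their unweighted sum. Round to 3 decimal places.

Var(F+A) = 2 + 2·[0.59] = 2 + 1.18 = 3.18.
With uncorrelated errors the cross-covariances are all true-score covariance, so they carry over unchanged; only the diagonal terms shrink to ρᵢσᵢ².
True-score variance = [0.68 + 0.61] + 1.18 = 1.29 + 1.18 = 2.47.
Reliability = 2.47 / 3.18 = 0.777.

0.777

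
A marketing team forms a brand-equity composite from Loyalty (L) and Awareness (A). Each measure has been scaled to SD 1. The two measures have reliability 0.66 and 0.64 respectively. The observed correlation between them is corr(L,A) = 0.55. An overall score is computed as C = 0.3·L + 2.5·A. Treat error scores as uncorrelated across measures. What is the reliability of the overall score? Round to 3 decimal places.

Var(C) = 0.3² + 2.5² + 2·[0.75·0.55] = 6.34 + 0.825 = 7.165.
With uncorrelated errors the cross-covariances are all true-score covariance, so they carry over unchanged; only the diagonal terms shrink to ρᵢσᵢ².
True-score variance = [0.3²·0.66 + 2.5²·0.64] + 0.825 = 4.0594 + 0.825 = 4.8844.
Reliability = 4.8844 / 7.165 = 0.682.

0.682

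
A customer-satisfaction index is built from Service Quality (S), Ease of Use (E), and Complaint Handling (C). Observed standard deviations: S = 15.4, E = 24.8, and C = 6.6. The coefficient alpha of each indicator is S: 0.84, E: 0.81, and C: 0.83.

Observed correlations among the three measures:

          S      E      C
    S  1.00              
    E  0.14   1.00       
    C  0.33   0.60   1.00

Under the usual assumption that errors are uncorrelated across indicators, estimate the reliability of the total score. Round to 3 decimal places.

Var(S+E+C) = 15.4² + 24.8² + 6.6² + 2·[15.4·24.8·0.14 + 15.4·6.6·0.33 + 24.8·6.6·0.60] = 895.76 + 370.436 = 1266.2.
Because errors are independent across components, Cov(Tᵢ,Tⱼ) = Cov(Xᵢ,Xⱼ); the off-diagonal part of the true-score variance is the same as above.
True-score variance = [15.4²·0.84 + 24.8²·0.81 + 6.6²·0.83] + 370.436 = 733.552 + 370.436 = 1103.99.
Reliability = 1103.99 / 1266.2 = 0.872.

0.872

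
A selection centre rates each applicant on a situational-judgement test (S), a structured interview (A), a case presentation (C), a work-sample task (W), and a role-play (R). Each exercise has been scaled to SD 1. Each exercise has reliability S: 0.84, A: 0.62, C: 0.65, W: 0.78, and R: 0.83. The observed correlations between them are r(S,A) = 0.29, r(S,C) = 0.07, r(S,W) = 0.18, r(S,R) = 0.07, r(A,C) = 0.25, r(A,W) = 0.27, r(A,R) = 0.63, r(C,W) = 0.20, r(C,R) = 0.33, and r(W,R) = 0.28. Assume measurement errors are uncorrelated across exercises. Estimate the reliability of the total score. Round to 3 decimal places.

Var(S+A+C+W+R) = 5 + 2·[0.29 + 0.07 + 0.18 + 0.07 + 0.25 + 0.27 + 0.63 + 0.20 + 0.33 + 0.28] = 5 + 5.14 = 10.14.
Because errors are independent across components, Cov(Tᵢ,Tⱼ) = Cov(Xᵢ,Xⱼ); the off-diagonal part of the true-score variance is the same as above.
True-score variance = [0.84 + 0.62 + 0.65 + 0.78 + 0.83] + 5.14 = 3.72 + 5.14 = 8.86.
Reliability = 8.86 / 10.14 = 0.874.

0.874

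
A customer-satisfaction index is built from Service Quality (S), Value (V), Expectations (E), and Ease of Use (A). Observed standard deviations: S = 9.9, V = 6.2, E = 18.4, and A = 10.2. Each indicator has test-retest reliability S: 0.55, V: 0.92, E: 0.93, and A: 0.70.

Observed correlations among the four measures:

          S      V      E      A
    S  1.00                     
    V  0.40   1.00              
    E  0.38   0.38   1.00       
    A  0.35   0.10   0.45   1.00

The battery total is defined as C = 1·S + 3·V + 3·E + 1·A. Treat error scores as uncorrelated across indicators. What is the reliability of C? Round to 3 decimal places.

Var(C) = 9.9² + 3²·6.2² + 3²·18.4² + 10.2² + 2·[3·9.9·6.2·0.40 + 3·9.9·18.4·0.38 + 9.9·10.2·0.35 + 9·6.2·18.4·0.38 + 3·6.2·10.2·0.10 + 3·18.4·10.2·0.45] = 3595.05 + 1958.31 = 5553.36.
Under uncorrelated errors the observed covariances equal the true-score covariances, so only the own-variance terms attenuate.
True-score variance = [9.9²·0.55 + 3²·6.2²·0.92 + 3²·18.4²·0.93 + 10.2²·0.70] + 1958.31 = 3278.76 + 1958.31 = 5237.07.
Reliability = 5237.07 / 5553.36 = 0.943.

0.943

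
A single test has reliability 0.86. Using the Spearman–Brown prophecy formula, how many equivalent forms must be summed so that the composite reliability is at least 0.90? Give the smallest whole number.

2

k ≥ ρ*(1−ρ₁)/(ρ₁(1−ρ*)) = 0.90·0.14 / (0.86·0.10) = 1.465.
Smallest integer k = 2.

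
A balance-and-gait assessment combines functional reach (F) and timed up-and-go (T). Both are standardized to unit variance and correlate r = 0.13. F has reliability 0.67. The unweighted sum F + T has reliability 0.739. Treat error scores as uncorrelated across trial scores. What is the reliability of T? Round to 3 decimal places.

Var(F+T) = 2 + 2·0.13 = 2.260.
True-score variance = ρ_F + ρ_T + 2·0.13, so 0.739 = (0.67 + ρ_T + 0.26) / 2.260.
ρ_T = 0.739·2.260 − 0.67 − 0.26 = 0.740.

0.740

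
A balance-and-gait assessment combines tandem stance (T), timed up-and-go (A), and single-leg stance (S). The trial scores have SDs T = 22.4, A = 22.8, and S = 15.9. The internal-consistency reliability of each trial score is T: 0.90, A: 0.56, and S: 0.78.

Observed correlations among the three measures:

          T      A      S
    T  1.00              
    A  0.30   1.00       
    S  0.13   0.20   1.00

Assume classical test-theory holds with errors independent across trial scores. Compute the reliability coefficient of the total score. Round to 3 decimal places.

0.816

Var(T+A+S) = 22.4² + 22.8² + 15.9² + 2·[22.4·22.8·0.30 + 22.4·15.9·0.13 + 22.8·15.9·0.20] = 1274.41 + 544.042 = 1818.45.
Because errors are independent across components, Cov(Tᵢ,Tⱼ) = Cov(Xᵢ,Xⱼ); the off-diagonal part of the true-score variance is the same as above.
True-score variance = [22.4²·0.90 + 22.8²·0.56 + 15.9²·0.78] + 544.042 = 939.886 + 544.042 = 1483.93.
Reliability = 1483.93 / 1818.45 = 0.816.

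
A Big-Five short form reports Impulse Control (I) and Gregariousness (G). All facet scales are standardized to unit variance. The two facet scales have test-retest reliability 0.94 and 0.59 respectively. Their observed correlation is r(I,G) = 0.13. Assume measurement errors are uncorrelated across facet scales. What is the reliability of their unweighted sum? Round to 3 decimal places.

0.792

Var(I+G) = 2 + 2·[0.13] = 2 + 0.26 = 2.26.
With uncorrelated errors the cross-covariances are all true-score covariance, so they carry over unchanged; only the diagonal terms shrink to ρᵢσᵢ².
True-score variance = [0.94 + 0.59] + 0.26 = 1.53 + 0.26 = 1.79.
Reliability = 1.79 / 2.26 = 0.792.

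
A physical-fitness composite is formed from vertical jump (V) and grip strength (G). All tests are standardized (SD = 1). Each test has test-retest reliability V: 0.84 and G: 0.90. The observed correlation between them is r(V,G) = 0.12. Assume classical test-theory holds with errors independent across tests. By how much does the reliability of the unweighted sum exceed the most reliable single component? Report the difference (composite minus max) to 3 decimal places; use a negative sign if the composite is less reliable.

Var(sum) = 2 + 0.24 = 2.24; true-score variance = 1.74 + 0.24 = 1.98; composite reliability = 0.8839.
Max component reliability = 0.9000.
Difference = 0.8839 − 0.9000 = -0.016.

-0.016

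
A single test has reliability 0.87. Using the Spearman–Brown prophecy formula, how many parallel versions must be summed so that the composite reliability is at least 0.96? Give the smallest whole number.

k ≥ ρ*(1−ρ₁)/(ρ₁(1−ρ*)) = 0.96·0.13 / (0.87·0.04) = 3.586.
Smallest integer k = 4.

4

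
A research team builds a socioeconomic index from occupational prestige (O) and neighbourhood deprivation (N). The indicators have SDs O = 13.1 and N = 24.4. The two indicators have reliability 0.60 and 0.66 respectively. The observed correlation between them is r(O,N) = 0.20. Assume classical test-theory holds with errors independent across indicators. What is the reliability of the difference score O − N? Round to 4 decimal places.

Var(O−N) = 13.1² + 24.4² − 2·13.1·24.4·0.20 = 766.97 − 127.856 = 639.114.
Because errors are independent across components, Cov(Tᵢ,Tⱼ) = Cov(Xᵢ,Xⱼ); the off-diagonal part of the true-score variance is the same as above.
True-score variance = [13.1²·0.60 + 24.4²·0.66] − 127.856 = 495.904 − 127.856 = 368.048.
Reliability = 368.048 / 639.114 = 0.5759.

0.5759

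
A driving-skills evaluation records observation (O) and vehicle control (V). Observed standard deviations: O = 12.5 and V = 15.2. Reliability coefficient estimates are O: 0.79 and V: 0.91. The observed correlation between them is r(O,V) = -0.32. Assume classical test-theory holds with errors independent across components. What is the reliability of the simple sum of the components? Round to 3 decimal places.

0.798

Var(O+V) = 12.5² + 15.2² + 2·[12.5·15.2·(-0.32)] = 387.29 − 121.6 = 265.69.
With uncorrelated errors the cross-covariances are all true-score covariance, so they carry over unchanged; only the diagonal terms shrink to ρᵢσᵢ².
True-score variance = [12.5²·0.79 + 15.2²·0.91] − 121.6 = 333.684 − 121.6 = 212.084.
Reliability = 212.084 / 265.69 = 0.798.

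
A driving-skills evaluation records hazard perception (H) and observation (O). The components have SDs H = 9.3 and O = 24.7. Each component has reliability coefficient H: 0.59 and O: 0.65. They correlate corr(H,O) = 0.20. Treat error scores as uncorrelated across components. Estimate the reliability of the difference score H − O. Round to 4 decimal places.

0.5882

Var(H−O) = 9.3² + 24.7² − 2·9.3·24.7·0.20 = 696.58 − 91.884 = 604.696.
Because errors are independent across components, Cov(Tᵢ,Tⱼ) = Cov(Xᵢ,Xⱼ); the off-diagonal part of the true-score variance is the same as above.
True-score variance = [9.3²·0.59 + 24.7²·0.65] − 91.884 = 447.588 − 91.884 = 355.704.
Reliability = 355.704 / 604.696 = 0.5882.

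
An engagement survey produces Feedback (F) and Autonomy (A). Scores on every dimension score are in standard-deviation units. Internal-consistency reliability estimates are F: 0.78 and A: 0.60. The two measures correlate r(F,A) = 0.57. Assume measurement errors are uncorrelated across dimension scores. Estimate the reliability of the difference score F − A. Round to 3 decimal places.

0.279

Var(F−A) = 1 + 1 − 2·0.57 = 2 − 1.14 = 0.86.
Because errors are independent across components, Cov(Tᵢ,Tⱼ) = Cov(Xᵢ,Xⱼ); the off-diagonal part of the true-score variance is the same as above.
True-score variance = [0.78 + 0.60] − 1.14 = 1.38 − 1.14 = 0.24.
Reliability = 0.24 / 0.86 = 0.279.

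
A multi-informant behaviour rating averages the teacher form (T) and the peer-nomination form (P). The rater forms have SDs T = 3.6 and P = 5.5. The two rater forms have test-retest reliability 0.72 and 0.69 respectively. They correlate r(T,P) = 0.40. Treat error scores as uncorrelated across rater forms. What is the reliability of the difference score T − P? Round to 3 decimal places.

Var(T−P) = 3.6² + 5.5² − 2·3.6·5.5·0.40 = 43.21 − 15.84 = 27.37.
With uncorrelated errors the cross-covariances are all true-score covariance, so they carry over unchanged; only the diagonal terms shrink to ρᵢσᵢ².
True-score variance = [3.6²·0.72 + 5.5²·0.69] − 15.84 = 30.2037 − 15.84 = 14.3637.
Reliability = 14.3637 / 27.37 = 0.525.

0.525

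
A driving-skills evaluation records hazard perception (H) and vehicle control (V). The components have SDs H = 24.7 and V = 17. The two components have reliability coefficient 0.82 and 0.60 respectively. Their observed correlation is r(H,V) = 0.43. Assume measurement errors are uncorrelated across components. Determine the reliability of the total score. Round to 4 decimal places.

Var(H+V) = 24.7² + 17² + 2·[24.7·17·0.43] = 899.09 + 361.114 = 1260.2.
With uncorrelated errors the cross-covariances are all true-score covariance, so they carry over unchanged; only the diagonal terms shrink to ρᵢσᵢ².
True-score variance = [24.7²·0.82 + 17²·0.60] + 361.114 = 673.674 + 361.114 = 1034.79.
Reliability = 1034.79 / 1260.2 = 0.8211.

0.8211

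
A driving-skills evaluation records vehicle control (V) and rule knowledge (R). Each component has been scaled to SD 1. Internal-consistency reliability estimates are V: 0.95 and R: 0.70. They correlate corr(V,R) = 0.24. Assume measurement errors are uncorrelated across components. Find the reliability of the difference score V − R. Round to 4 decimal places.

Var(V−R) = 1 + 1 − 2·0.24 = 2 − 0.48 = 1.52.
Because errors are independent across components, Cov(Tᵢ,Tⱼ) = Cov(Xᵢ,Xⱼ); the off-diagonal part of the true-score variance is the same as above.
True-score variance = [0.95 + 0.70] − 0.48 = 1.65 − 0.48 = 1.17.
Reliability = 1.17 / 1.52 = 0.7697.

0.7697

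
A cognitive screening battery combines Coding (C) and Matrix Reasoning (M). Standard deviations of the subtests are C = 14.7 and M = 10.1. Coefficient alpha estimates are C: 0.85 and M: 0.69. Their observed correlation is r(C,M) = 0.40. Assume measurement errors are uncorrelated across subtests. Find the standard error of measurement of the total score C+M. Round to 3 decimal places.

8.002

Var(total) = 318.1 + 118.776 = 436.876.
True-score variance = 254.063 + 118.776 = 372.839, so reliability = 0.8534.
Error variance = 436.876 − 372.839 = 64.0366; SEM = √64.0366 = 8.002.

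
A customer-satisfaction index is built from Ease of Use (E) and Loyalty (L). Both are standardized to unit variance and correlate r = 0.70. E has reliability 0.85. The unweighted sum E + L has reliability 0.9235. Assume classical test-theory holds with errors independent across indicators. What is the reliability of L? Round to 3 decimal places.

Var(E+L) = 2 + 2·0.70 = 3.400.
True-score variance = ρ_E + ρ_L + 2·0.70, so 0.9235 = (0.85 + ρ_L + 1.40) / 3.400.
ρ_L = 0.9235·3.400 − 0.85 − 1.40 = 0.890.

0.890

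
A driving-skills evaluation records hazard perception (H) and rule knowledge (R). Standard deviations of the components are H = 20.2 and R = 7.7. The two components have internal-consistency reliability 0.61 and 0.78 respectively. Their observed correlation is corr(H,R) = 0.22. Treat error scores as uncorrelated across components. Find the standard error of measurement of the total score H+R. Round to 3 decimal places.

13.122

Var(total) = 467.33 + 68.4376 = 535.768.
True-score variance = 295.151 + 68.4376 = 363.588, so reliability = 0.6786.
Error variance = 535.768 − 363.588 = 172.179; SEM = √172.179 = 13.122.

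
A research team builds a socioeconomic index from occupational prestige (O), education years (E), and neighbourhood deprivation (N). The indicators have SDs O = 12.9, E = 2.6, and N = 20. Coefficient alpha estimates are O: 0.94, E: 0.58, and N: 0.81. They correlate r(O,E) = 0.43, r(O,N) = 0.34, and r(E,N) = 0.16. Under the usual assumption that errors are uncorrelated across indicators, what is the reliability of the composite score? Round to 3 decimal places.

Var(O+E+N) = 12.9² + 2.6² + 20² + 2·[12.9·2.6·0.43 + 12.9·20·0.34 + 2.6·20·0.16] = 573.17 + 220.924 = 794.094.
Because errors are independent across components, Cov(Tᵢ,Tⱼ) = Cov(Xᵢ,Xⱼ); the off-diagonal part of the true-score variance is the same as above.
True-score variance = [12.9²·0.94 + 2.6²·0.58 + 20²·0.81] + 220.924 = 484.346 + 220.924 = 705.271.
Reliability = 705.271 / 794.094 = 0.888.

0.888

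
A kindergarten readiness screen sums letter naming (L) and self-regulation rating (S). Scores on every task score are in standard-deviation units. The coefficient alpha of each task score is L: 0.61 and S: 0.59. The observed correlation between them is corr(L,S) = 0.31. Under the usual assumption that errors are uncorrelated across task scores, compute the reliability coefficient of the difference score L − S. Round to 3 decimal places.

0.420

Var(L−S) = 1 + 1 − 2·0.31 = 2 − 0.62 = 1.38.
Under uncorrelated errors the observed covariances equal the true-score covariances, so only the own-variance terms attenuate.
True-score variance = [0.61 + 0.59] − 0.62 = 1.2 − 0.62 = 0.58.
Reliability = 0.58 / 1.38 = 0.420.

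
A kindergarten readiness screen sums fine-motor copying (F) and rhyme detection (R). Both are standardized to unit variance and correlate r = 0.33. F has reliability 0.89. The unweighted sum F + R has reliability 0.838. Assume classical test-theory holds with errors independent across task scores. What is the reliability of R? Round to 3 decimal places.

Var(F+R) = 2 + 2·0.33 = 2.660.
True-score variance = ρ_F + ρ_R + 2·0.33, so 0.838 = (0.89 + ρ_R + 0.66) / 2.660.
ρ_R = 0.838·2.660 − 0.89 − 0.66 = 0.679.

0.679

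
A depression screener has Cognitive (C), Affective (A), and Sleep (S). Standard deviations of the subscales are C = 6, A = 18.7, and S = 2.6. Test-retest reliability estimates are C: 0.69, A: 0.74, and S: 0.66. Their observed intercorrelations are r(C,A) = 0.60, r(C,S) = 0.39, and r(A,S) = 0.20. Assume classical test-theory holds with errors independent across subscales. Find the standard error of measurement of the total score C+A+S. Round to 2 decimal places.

10.22

Var(total) = 392.45 + 166.256 = 558.706.
True-score variance = 288.072 + 166.256 = 454.328, so reliability = 0.8132.
Error variance = 558.706 − 454.328 = 104.378; SEM = √104.378 = 10.22.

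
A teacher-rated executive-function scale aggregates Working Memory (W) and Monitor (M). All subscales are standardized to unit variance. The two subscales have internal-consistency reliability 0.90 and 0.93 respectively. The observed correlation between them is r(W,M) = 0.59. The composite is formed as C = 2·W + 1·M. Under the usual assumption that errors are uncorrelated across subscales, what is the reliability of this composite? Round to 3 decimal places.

0.936

Var(C) = 2² + 1 + 2·[2·0.59] = 5 + 2.36 = 7.36.
With uncorrelated errors the cross-covariances are all true-score covariance, so they carry over unchanged; only the diagonal terms shrink to ρᵢσᵢ².
True-score variance = [2²·0.90 + 0.93] + 2.36 = 4.53 + 2.36 = 6.89.
Reliability = 6.89 / 7.36 = 0.936.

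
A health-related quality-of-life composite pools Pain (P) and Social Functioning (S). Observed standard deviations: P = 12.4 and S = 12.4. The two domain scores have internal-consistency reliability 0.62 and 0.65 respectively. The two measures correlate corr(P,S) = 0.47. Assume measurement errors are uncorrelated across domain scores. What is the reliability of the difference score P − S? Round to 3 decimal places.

Var(P−S) = 12.4² + 12.4² − 2·12.4·12.4·0.47 = 307.52 − 144.534 = 162.986.
Under uncorrelated errors the observed covariances equal the true-score covariances, so only the own-variance terms attenuate.
True-score variance = [12.4²·0.62 + 12.4²·0.65] − 144.534 = 195.275 − 144.534 = 50.7408.
Reliability = 50.7408 / 162.986 = 0.311.

0.311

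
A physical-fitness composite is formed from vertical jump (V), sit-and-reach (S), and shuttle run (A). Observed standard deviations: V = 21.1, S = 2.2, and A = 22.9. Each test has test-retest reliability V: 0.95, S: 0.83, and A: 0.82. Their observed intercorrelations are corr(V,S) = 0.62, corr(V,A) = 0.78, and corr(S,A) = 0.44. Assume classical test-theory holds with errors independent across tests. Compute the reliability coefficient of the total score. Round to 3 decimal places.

0.936

Var(V+S+A) = 21.1² + 2.2² + 22.9² + 2·[21.1·2.2·0.62 + 21.1·22.9·0.78 + 2.2·22.9·0.44] = 974.46 + 855.672 = 1830.13.
Because errors are independent across components, Cov(Tᵢ,Tⱼ) = Cov(Xᵢ,Xⱼ); the off-diagonal part of the true-score variance is the same as above.
True-score variance = [21.1²·0.95 + 2.2²·0.83 + 22.9²·0.82] + 855.672 = 856.983 + 855.672 = 1712.65.
Reliability = 1712.65 / 1830.13 = 0.936.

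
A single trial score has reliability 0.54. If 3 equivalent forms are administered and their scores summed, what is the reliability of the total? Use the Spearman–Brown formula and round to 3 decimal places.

ρ_k = kρ / (1 + (k−1)ρ) = 3·0.54 / (1 + 2·0.54) = 1.620 / 2.080 = 0.779.

0.779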